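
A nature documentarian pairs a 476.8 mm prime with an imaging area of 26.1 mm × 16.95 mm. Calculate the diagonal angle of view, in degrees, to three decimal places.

Sensor diagonal = √(26.1² + 16.95²) = √968.5125 ≈ 31.1209 mm.
Angle of view α = 2·arctan(d/2f) with d = 31.1209 mm and f = 476.8 mm.
d/2f = 0.03264; arctan(0.03264) ≈ 1.8692°, so α ≈ 3.7384°.

3.738°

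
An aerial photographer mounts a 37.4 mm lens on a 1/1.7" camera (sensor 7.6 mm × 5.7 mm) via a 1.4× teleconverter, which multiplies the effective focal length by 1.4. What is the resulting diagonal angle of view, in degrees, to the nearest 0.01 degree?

10.37°

Effective focal length f = 37.4 × 1.4 = 52.36 mm.
Sensor diagonal = √(7.6² + 5.7²) = √90.2500 ≈ 9.5000 mm.
α = 2·arctan(9.500 / (2 × 52.36)) = 2·arctan(0.09072) ≈ 10.3672°.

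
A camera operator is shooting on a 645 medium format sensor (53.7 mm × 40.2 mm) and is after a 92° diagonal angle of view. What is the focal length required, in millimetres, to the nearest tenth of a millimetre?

32.4 mm

Sensor diagonal = √(53.7² + 40.2²) = √4499.7300 ≈ 67.0800 mm.
From α = 2·arctan(d/2f) we get f = d / (2·tan(α/2)).
With d = 67.0800 mm and α/2 = 46°, tan(α/2) ≈ 1.03553, so f ≈ 67.0800 / 2.07106 ≈ 32.3892 mm.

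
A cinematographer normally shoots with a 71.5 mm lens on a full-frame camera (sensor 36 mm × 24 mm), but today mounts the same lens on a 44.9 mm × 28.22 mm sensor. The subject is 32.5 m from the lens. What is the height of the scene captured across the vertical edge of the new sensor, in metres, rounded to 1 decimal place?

12.8 m

The focal length stays 71.5 mm; the relevant sensor dimension is now h = 28.22 mm. Object distance dₒ = 32.5 m = 32500 mm.
Thin-lens field height W = h·(dₒ − f)/f = 28.22 × (32500 − 71.5)/71.5 ≈ 12799.053 mm = 12.7991 m.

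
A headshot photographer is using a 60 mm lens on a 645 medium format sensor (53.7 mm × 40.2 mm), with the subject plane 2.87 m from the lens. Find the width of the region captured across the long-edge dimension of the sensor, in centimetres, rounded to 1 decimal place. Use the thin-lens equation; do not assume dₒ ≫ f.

dₒ: 2.87 m = 2870 mm.
Similar triangles through the lens centre give W/dₒ = w/dᵢ; with 1/f = 1/dₒ + 1/dᵢ this gives W = w·(dₒ − f)/f.
W = 53.7 mm × (2870 − 60) / 60 = 53.7 × 46.8333 ≈ 2514.950 mm = 251.495 cm.

251.5 cm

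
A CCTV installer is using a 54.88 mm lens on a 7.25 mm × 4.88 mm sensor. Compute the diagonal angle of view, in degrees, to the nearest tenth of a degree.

9.1°

Sensor diagonal = √(7.25² + 4.88²) = √76.3769 ≈ 8.7394 mm.
Angle of view α = 2·arctan(d/2f) with d = 8.7394 mm and f = 54.88 mm.
d/2f = 0.07962; arctan(0.07962) ≈ 4.5524°, so α ≈ 9.1049°.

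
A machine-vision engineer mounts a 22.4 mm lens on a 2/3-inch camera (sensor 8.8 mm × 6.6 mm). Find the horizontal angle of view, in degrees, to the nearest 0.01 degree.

Angle of view α = 2·arctan(w/2f) with w = 8.8 mm and f = 22.4 mm.
w/2f = 0.19643; arctan(0.19643) ≈ 11.1130°, so α ≈ 22.2261°.

22.23°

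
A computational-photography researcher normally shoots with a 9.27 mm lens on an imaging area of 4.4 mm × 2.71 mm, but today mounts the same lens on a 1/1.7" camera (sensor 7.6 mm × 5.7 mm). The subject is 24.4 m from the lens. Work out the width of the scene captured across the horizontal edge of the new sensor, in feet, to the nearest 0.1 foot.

65.6 ft

The focal length stays 9.27 mm; the relevant sensor dimension is now w = 7.6 mm. Object distance dₒ = 24.4 m = 24400 mm.
Thin-lens field width W = w·(dₒ − f)/f = 7.6 × (24400 − 9.27)/9.27 ≈ 19996.715 mm = 19996.715/304.8 ft = 65.606 ft.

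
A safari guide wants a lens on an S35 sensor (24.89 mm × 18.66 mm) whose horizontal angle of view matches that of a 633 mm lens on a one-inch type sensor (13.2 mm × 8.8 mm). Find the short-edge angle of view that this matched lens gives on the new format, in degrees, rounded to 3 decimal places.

Equal horizontal AOV ⇒ f₂ = f₁ · 24.89/13.2 = 633 × 1.88561 ≈ 1193.5886 mm.
Short-edge AOV on the new format = 2·arctan(18.66 / (2 × 1193.5886)) = 2·arctan(0.00782) ≈ 0.8957°.

0.896°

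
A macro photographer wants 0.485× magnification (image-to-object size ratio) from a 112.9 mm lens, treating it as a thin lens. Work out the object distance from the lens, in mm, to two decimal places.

345.68 mm

With m = dᵢ/dₒ and 1/f = 1/dₒ + 1/dᵢ, substituting dᵢ = m·dₒ gives 1/f = (1 + 1/m)/dₒ, hence dₒ = f·(1 + 1/m).
dₒ = 112.9 × (1 + 1/0.485) = 112.9 × 3.06186 ≈ 345.684 mm.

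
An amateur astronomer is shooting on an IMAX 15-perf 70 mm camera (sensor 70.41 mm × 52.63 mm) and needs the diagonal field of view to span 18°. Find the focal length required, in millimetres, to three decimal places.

277.509 mm

Sensor diagonal = √(70.41² + 52.63²) = √7727.4850 ≈ 87.9061 mm.
From α = 2·arctan(d/2f) we get f = d / (2·tan(α/2)).
With d = 87.9061 mm and α/2 = 9°, tan(α/2) ≈ 0.15838, so f ≈ 87.9061 / 0.31677 ≈ 277.5087 mm.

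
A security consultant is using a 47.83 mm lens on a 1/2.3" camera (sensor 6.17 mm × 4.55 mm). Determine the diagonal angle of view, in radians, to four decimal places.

Sensor diagonal = √(6.17² + 4.55²) = √58.7714 ≈ 7.6663 mm.
Angle of view α = 2·arctan(d/2f) with d = 7.6663 mm and f = 47.83 mm.
d/2f = 0.08014; arctan(0.08014) ≈ 0.0800 rad, so α ≈ 0.1599 rad.

0.1599 rad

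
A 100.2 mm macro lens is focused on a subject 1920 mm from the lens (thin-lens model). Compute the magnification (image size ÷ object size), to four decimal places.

0.0551×

Thin lens: 1/f = 1/dₒ + 1/dᵢ → 1/dᵢ = 1/100.2 − 1/1920 = 0.0094592 mm⁻¹, so dᵢ ≈ 105.7171 mm.
Magnification m = dᵢ/dₒ = 105.7171/1920 ≈ 0.05506.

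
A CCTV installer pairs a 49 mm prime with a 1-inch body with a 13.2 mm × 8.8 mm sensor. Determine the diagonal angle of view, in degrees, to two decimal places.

18.39°

Sensor diagonal = √(13.2² + 8.8²) = √251.6800 ≈ 15.8644 mm.
Angle of view α = 2·arctan(d/2f) with d = 15.8644 mm and f = 49 mm.
d/2f = 0.16188; arctan(0.16188) ≈ 9.1954°, so α ≈ 18.3908°.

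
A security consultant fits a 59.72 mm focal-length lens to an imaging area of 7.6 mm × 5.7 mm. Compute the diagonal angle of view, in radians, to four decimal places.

0.1587 rad

Sensor diagonal = √(7.6² + 5.7²) = √90.2500 ≈ 9.5000 mm.
Angle of view α = 2·arctan(d/2f) with d = 9.5000 mm and f = 59.72 mm.
d/2f = 0.07954; arctan(0.07954) ≈ 0.0794 rad, so α ≈ 0.1587 rad.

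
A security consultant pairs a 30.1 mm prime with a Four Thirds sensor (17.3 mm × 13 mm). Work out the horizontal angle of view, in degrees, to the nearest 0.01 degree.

Angle of view α = 2·arctan(w/2f) with w = 17.3 mm and f = 30.1 mm.
w/2f = 0.28738; arctan(0.28738) ≈ 16.0333°, so α ≈ 32.0667°.

32.07°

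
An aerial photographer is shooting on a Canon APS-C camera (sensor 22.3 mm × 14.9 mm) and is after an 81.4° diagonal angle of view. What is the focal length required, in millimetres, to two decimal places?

15.59 mm

Sensor diagonal = √(22.3² + 14.9²) = √719.3000 ≈ 26.8198 mm.
From α = 2·arctan(d/2f) we get f = d / (2·tan(α/2)).
With d = 26.8198 mm and α/2 = 40.7°, tan(α/2) ≈ 0.86014, so f ≈ 26.8198 / 1.72027 ≈ 15.5904 mm.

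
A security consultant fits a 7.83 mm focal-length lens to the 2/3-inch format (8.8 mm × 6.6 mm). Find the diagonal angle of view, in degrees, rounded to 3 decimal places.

70.170°

Sensor diagonal = √(8.8² + 6.6²) = √121.0000 ≈ 11.0000 mm.
Angle of view α = 2·arctan(d/2f) with d = 11.0000 mm and f = 7.83 mm.
d/2f = 0.70243; arctan(0.70243) ≈ 35.0852°, so α ≈ 70.1704°.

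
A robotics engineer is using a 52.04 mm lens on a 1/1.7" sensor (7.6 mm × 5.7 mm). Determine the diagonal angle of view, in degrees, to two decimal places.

10.43°

Sensor diagonal = √(7.6² + 5.7²) = √90.2500 ≈ 9.5000 mm.
Angle of view α = 2·arctan(d/2f) with d = 9.5000 mm and f = 52.04 mm.
d/2f = 0.09128; arctan(0.09128) ≈ 5.2153°, so α ≈ 10.4305°.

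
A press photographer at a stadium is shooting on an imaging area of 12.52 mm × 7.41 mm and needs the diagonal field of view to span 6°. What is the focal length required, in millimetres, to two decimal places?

Sensor diagonal = √(12.52² + 7.41²) = √211.6585 ≈ 14.5485 mm.
From α = 2·arctan(d/2f) we get f = d / (2·tan(α/2)).
With d = 14.5485 mm and α/2 = 3°, tan(α/2) ≈ 0.05241, so f ≈ 14.5485 / 0.10482 ≈ 138.8008 mm.

138.80 mm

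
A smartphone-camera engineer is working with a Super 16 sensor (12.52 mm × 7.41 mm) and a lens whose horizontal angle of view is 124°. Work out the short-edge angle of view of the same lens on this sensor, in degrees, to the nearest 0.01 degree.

96.13°

From the horizontal AOV: f = 12.52 / (2·tan(62°)) = 12.52 / 3.76145 ≈ 3.3285 mm.
Short-edge AOV = 2·arctan(7.41 / (2 × 3.3285)) = 2·arctan(1.11311) ≈ 96.1282°.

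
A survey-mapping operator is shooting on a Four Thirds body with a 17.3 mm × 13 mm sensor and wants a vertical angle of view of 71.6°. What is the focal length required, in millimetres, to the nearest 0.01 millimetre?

From α = 2·arctan(h/2f) we get f = h / (2·tan(α/2)).
With h = 13 mm and α/2 = 35.8°, tan(α/2) ≈ 0.72122, so f ≈ 13 / 1.44245 ≈ 9.0125 mm.

9.01 mm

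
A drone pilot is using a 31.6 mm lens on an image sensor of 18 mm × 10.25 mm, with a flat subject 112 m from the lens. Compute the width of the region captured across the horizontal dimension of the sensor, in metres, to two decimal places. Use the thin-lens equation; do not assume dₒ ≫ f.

dₒ: 112 m = 112000 mm.
Similar triangles through the lens centre give W/dₒ = w/dᵢ; with 1/f = 1/dₒ + 1/dᵢ this gives W = w·(dₒ − f)/f.
W = 18 mm × (112000 − 31.6) / 31.6 = 18 × 3543.3038 ≈ 63779.468 mm = 63.7795 m.

63.78 m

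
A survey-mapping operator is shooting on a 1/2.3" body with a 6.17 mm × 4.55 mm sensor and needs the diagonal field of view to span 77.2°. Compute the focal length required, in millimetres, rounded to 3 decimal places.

Sensor diagonal = √(6.17² + 4.55²) = √58.7714 ≈ 7.6663 mm.
From α = 2·arctan(d/2f) we get f = d / (2·tan(α/2)).
With d = 7.6663 mm and α/2 = 38.6°, tan(α/2) ≈ 0.79829, so f ≈ 7.6663 / 1.59658 ≈ 4.8017 mm.

4.802 mm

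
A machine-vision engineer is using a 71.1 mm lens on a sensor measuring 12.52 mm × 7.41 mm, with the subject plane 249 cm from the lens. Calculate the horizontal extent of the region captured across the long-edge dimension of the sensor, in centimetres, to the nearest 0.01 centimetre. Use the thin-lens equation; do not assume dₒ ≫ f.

dₒ: 249 cm = 2490 mm.
Similar triangles through the lens centre give W/dₒ = w/dᵢ; with 1/f = 1/dₒ + 1/dᵢ this gives W = w·(dₒ − f)/f.
W = 12.52 mm × (2490 − 71.1) / 71.1 = 12.52 × 34.0211 ≈ 425.944 mm = 42.5944 cm.

42.59 cm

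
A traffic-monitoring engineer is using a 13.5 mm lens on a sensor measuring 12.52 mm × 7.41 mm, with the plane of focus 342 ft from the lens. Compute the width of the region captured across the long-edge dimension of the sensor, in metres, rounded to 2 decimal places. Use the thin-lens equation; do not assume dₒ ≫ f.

96.66 m

dₒ: 342 ft × 304.8 mm/ft = 104241.60 mm.
Similar triangles through the lens centre give W/dₒ = w/dᵢ; with 1/f = 1/dₒ + 1/dᵢ this gives W = w·(dₒ − f)/f.
W = 12.52 mm × (104242 − 13.5) / 13.5 = 12.52 × 7720.5998 ≈ 96661.909 mm = 96.6619 m.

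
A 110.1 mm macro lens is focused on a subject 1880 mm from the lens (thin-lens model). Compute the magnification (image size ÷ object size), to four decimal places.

Thin lens: 1/f = 1/dₒ + 1/dᵢ → 1/dᵢ = 1/110.1 − 1/1880 = 0.0085507 mm⁻¹, so dᵢ ≈ 116.9490 mm.
Magnification m = dᵢ/dₒ = 116.9490/1880 ≈ 0.06221.

0.0622×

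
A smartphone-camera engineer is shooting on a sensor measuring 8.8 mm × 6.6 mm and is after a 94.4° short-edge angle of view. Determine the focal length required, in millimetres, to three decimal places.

3.056 mm

From α = 2·arctan(h/2f) we get f = h / (2·tan(α/2)).
With h = 6.6 mm and α/2 = 47.2°, tan(α/2) ≈ 1.07990, so f ≈ 6.6 / 2.15980 ≈ 3.0558 mm.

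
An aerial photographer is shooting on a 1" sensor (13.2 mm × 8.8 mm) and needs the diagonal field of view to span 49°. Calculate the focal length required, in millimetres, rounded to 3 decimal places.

Sensor diagonal = √(13.2² + 8.8²) = √251.6800 ≈ 15.8644 mm.
From α = 2·arctan(d/2f) we get f = d / (2·tan(α/2)).
With d = 15.8644 mm and α/2 = 24.5°, tan(α/2) ≈ 0.45573, so f ≈ 15.8644 / 0.91145 ≈ 17.4057 mm.

17.406 mm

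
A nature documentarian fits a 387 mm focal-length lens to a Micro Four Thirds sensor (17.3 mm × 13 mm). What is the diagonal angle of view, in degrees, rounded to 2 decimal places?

3.20°

Sensor diagonal = √(17.3² + 13²) = √468.2900 ≈ 21.6400 mm.
Angle of view α = 2·arctan(d/2f) with d = 21.6400 mm and f = 387 mm.
d/2f = 0.02796; arctan(0.02796) ≈ 1.6015°, so α ≈ 3.2030°.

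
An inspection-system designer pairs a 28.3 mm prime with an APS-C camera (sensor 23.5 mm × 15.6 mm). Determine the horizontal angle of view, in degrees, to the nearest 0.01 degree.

45.10°

Angle of view α = 2·arctan(w/2f) with w = 23.5 mm and f = 28.3 mm.
w/2f = 0.41519; arctan(0.41519) ≈ 22.5479°, so α ≈ 45.0959°.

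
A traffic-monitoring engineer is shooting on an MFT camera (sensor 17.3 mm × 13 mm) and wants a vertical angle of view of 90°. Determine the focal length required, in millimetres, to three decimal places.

From α = 2·arctan(h/2f) we get f = h / (2·tan(α/2)).
With h = 13 mm and α/2 = 45°, tan(α/2) ≈ 1.00000, so f ≈ 13 / 2.00000 ≈ 6.5000 mm.

6.500 mm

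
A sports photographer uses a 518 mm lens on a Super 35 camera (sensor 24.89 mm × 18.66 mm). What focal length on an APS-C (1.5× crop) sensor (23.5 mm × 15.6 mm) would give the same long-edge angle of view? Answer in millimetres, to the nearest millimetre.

Equal angle of view means equal width/f ratio, so f₂ = f₁ · (width₂/width₁) = 518 × 23.5/24.89.
f₂ = 518 × 0.94415 ≈ 489.072 mm.

489 mm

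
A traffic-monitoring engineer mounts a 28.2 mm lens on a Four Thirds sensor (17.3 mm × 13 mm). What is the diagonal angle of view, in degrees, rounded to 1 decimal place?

Sensor diagonal = √(17.3² + 13²) = √468.2900 ≈ 21.6400 mm.
Angle of view α = 2·arctan(d/2f) with d = 21.6400 mm and f = 28.2 mm.
d/2f = 0.38369; arctan(0.38369) ≈ 20.9912°, so α ≈ 41.9824°.

42.0°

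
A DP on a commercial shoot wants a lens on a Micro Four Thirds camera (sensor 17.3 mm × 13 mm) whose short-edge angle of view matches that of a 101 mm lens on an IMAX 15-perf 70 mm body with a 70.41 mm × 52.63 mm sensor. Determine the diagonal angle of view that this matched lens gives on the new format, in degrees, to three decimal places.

46.893°

Equal short-edge AOV ⇒ f₂ = f₁ · 13/52.63 = 101 × 0.24701 ≈ 24.9477 mm.
Sensor diagonal = √(17.3² + 13²) = √468.2900 ≈ 21.6400 mm.
Diagonal AOV on the new format = 2·arctan(21.6400 / (2 × 24.9477)) = 2·arctan(0.43371) ≈ 46.8934°.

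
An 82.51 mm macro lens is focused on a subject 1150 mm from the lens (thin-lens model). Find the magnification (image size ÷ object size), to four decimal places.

Thin lens: 1/f = 1/dₒ + 1/dᵢ → 1/dᵢ = 1/82.51 − 1/1150 = 0.0112502 mm⁻¹, so dᵢ ≈ 88.8875 mm.
Magnification m = dᵢ/dₒ = 88.8875/1150 ≈ 0.07729.

0.0773×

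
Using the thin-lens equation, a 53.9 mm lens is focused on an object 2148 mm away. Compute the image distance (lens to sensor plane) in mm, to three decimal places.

55.287 mm

1/dᵢ = 1/f − 1/dₒ = 1/53.9 − 1/2148 = 0.0180873 mm⁻¹.
dᵢ = 1/0.0180873 ≈ 55.2873 mm.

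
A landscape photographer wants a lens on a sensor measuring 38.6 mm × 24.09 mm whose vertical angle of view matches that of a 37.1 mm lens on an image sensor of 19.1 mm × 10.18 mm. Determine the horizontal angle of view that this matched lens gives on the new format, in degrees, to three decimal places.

Equal vertical AOV ⇒ f₂ = f₁ · 24.09/10.18 = 37.1 × 2.36640 ≈ 87.7936 mm.
Horizontal AOV on the new format = 2·arctan(38.6 / (2 × 87.7936)) = 2·arctan(0.21983) ≈ 24.7967°.

24.797°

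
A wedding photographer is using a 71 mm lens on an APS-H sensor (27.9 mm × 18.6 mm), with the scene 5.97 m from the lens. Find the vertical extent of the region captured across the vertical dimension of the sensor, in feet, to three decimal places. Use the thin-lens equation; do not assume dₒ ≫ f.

dₒ: 5.97 m = 5970 mm.
Similar triangles through the lens centre give W/dₒ = h/dᵢ; with 1/f = 1/dₒ + 1/dᵢ this gives W = h·(dₒ − f)/f.
W = 18.6 mm × (5970 − 71) / 71 = 18.6 × 83.0845 ≈ 1545.372 mm = 1545.372/304.8 ft = 5.07012 ft.

5.070 ft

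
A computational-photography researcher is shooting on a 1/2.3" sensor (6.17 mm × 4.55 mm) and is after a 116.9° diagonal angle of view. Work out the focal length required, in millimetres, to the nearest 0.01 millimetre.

2.35 mm

Sensor diagonal = √(6.17² + 4.55²) = √58.7714 ≈ 7.6663 mm.
From α = 2·arctan(d/2f) we get f = d / (2·tan(α/2)).
With d = 7.6663 mm and α/2 = 58.45°, tan(α/2) ≈ 1.62866, so f ≈ 7.6663 / 3.25732 ≈ 2.3535 mm.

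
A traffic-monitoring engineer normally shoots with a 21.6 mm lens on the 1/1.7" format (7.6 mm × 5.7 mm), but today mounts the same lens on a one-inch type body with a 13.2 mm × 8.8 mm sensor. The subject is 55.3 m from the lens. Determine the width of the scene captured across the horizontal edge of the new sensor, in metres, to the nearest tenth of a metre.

33.8 m

The focal length stays 21.6 mm; the relevant sensor dimension is now w = 13.2 mm. Object distance dₒ = 55.3 m = 55300 mm.
Thin-lens field width W = w·(dₒ − f)/f = 13.2 × (55300 − 21.6)/21.6 ≈ 33781.244 mm = 33.7812 m.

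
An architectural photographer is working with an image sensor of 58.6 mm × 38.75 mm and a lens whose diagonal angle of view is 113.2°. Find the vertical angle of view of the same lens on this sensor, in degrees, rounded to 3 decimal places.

Sensor diagonal = √(58.6² + 38.75²) = √4935.5225 ≈ 70.2533 mm.
From the diagonal AOV: f = 70.2533 / (2·tan(56.6°)) = 70.2533 / 3.03316 ≈ 23.1617 mm.
Vertical AOV = 2·arctan(38.75 / (2 × 23.1617)) = 2·arctan(0.83651) ≈ 79.8255°.

79.826°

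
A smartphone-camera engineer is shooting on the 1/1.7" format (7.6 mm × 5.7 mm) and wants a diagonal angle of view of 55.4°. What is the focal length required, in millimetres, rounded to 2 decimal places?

9.05 mm

Sensor diagonal = √(7.6² + 5.7²) = √90.2500 ≈ 9.5000 mm.
From α = 2·arctan(d/2f) we get f = d / (2·tan(α/2)).
With d = 9.5000 mm and α/2 = 27.7°, tan(α/2) ≈ 0.52501, so f ≈ 9.5000 / 1.05002 ≈ 9.0474 mm.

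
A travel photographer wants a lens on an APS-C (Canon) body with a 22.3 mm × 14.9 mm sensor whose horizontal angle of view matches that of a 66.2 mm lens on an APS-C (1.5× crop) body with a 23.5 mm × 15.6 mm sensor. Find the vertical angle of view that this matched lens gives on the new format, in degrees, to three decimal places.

Equal horizontal AOV ⇒ f₂ = f₁ · 22.3/23.5 = 66.2 × 0.94894 ≈ 62.8196 mm.
Vertical AOV on the new format = 2·arctan(14.9 / (2 × 62.8196)) = 2·arctan(0.11859) ≈ 13.5266°.

13.527°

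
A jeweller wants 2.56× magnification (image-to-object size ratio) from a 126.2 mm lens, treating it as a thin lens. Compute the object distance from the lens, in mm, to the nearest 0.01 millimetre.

With m = dᵢ/dₒ and 1/f = 1/dₒ + 1/dᵢ, substituting dᵢ = m·dₒ gives 1/f = (1 + 1/m)/dₒ, hence dₒ = f·(1 + 1/m).
dₒ = 126.2 × (1 + 1/2.56) = 126.2 × 1.39062 ≈ 175.497 mm.

175.50 mm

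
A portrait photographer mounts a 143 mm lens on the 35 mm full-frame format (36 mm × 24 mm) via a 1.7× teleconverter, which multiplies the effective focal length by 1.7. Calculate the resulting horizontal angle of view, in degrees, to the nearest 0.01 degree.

8.47°

Effective focal length f = 143 × 1.7 = 243.1 mm.
α = 2·arctan(36 / (2 × 243.1)) = 2·arctan(0.07404) ≈ 8.4693°.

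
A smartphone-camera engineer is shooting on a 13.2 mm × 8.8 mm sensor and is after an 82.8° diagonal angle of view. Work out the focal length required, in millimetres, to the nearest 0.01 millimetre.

9.00 mm

Sensor diagonal = √(13.2² + 8.8²) = √251.6800 ≈ 15.8644 mm.
From α = 2·arctan(d/2f) we get f = d / (2·tan(α/2)).
With d = 15.8644 mm and α/2 = 41.4°, tan(α/2) ≈ 0.88162, so f ≈ 15.8644 / 1.76324 ≈ 8.9973 mm.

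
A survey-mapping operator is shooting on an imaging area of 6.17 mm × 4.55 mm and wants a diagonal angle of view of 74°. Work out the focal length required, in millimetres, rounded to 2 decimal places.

5.09 mm

Sensor diagonal = √(6.17² + 4.55²) = √58.7714 ≈ 7.6663 mm.
From α = 2·arctan(d/2f) we get f = d / (2·tan(α/2)).
With d = 7.6663 mm and α/2 = 37°, tan(α/2) ≈ 0.75355, so f ≈ 7.6663 / 1.50711 ≈ 5.0867 mm.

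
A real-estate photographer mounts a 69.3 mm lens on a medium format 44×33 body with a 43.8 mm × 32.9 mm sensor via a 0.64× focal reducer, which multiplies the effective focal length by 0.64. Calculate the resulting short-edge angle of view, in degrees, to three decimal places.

40.699°

Effective focal length f = 69.3 × 0.64 = 44.352 mm.
α = 2·arctan(32.9 / (2 × 44.352)) = 2·arctan(0.37090) ≈ 40.6993°.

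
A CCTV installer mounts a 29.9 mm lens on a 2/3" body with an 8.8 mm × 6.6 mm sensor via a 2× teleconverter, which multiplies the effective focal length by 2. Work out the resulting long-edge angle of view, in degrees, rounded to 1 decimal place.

8.4°

Effective focal length f = 29.9 × 2 = 59.8 mm.
α = 2·arctan(8.8 / (2 × 59.8)) = 2·arctan(0.07358) ≈ 8.4163°.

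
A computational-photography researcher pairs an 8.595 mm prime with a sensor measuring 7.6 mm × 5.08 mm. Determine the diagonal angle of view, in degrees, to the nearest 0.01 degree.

Sensor diagonal = √(7.6² + 5.08²) = √83.5664 ≈ 9.1415 mm.
Angle of view α = 2·arctan(d/2f) with d = 9.1415 mm and f = 8.595 mm.
d/2f = 0.53179; arctan(0.53179) ≈ 28.0036°, so α ≈ 56.0072°.

56.01°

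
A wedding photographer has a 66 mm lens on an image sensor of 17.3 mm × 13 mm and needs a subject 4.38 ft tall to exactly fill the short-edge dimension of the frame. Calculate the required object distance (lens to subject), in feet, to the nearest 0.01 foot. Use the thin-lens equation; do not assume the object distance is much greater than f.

W: 4.38 ft × 304.8 mm/ft = 1335.02 mm.
Magnification m = h/W = dᵢ/dₒ; combined with 1/f = 1/dₒ + 1/dᵢ this gives dₒ = f·(1 + W/h).
dₒ = 66 mm × (1 + 1335.02/13) = 66 × 103.6942 ≈ 6843.814 mm = 6843.814/304.8 ft = 22.4535 ft.

22.45 ft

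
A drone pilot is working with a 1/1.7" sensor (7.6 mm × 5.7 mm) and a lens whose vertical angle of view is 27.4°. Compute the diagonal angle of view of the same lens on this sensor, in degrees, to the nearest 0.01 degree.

44.22°

From the vertical AOV: f = 5.7 / (2·tan(13.7°)) = 5.7 / 0.48755 ≈ 11.6912 mm.
Sensor diagonal = √(7.6² + 5.7²) = √90.2500 ≈ 9.5000 mm.
Diagonal AOV = 2·arctan(9.5000 / (2 × 11.6912)) = 2·arctan(0.40629) ≈ 44.2228°.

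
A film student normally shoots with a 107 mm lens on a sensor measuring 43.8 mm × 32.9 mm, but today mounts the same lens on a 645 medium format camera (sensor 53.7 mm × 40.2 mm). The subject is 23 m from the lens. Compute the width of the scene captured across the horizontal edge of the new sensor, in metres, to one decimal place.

11.5 m

The focal length stays 107 mm; the relevant sensor dimension is now w = 53.7 mm. Object distance dₒ = 23 m = 23000 mm.
Thin-lens field width W = w·(dₒ − f)/f = 53.7 × (23000 − 107)/107 ≈ 11489.291 mm = 11.4893 m.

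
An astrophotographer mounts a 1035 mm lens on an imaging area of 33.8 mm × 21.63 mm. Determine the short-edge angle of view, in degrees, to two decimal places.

1.20°

Angle of view α = 2·arctan(h/2f) with h = 21.63 mm and f = 1035 mm.
h/2f = 0.01045; arctan(0.01045) ≈ 0.5987°, so α ≈ 1.1974°.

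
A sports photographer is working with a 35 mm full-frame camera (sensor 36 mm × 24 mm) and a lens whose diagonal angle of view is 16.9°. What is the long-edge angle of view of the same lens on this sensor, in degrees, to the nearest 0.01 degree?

Sensor diagonal = √(36² + 24²) = √1872.0000 ≈ 43.2666 mm.
From the diagonal AOV: f = 43.2666 / (2·tan(8.45°)) = 43.2666 / 0.29712 ≈ 145.6210 mm.
Long-edge AOV = 2·arctan(36 / (2 × 145.6210)) = 2·arctan(0.12361) ≈ 14.0930°.

14.09°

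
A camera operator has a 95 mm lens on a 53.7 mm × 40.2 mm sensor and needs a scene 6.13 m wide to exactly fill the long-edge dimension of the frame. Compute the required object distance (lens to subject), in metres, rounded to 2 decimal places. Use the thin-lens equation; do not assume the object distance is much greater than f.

W: 6.13 m = 6130 mm.
Magnification m = w/W = dᵢ/dₒ; combined with 1/f = 1/dₒ + 1/dᵢ this gives dₒ = f·(1 + W/w).
dₒ = 95 mm × (1 + 6130/53.7) = 95 × 115.1527 ≈ 10939.507 mm = 10.9395 m.

10.94 m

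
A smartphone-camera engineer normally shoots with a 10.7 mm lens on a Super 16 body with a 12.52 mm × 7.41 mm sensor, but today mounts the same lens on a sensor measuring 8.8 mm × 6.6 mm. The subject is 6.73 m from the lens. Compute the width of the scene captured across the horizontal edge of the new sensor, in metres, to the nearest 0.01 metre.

5.53 m

The focal length stays 10.7 mm; the relevant sensor dimension is now w = 8.8 mm. Object distance dₒ = 6.73 m = 6730 mm.
Thin-lens field width W = w·(dₒ − f)/f = 8.8 × (6730 − 10.7)/10.7 ≈ 5526.153 mm = 5.52615 m.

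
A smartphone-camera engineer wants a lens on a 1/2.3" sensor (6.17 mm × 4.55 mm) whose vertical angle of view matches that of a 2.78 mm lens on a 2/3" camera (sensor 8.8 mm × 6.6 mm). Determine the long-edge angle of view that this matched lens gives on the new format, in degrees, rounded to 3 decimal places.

Equal vertical AOV ⇒ f₂ = f₁ · 4.55/6.6 = 2.78 × 0.68939 ≈ 1.9165 mm.
Long-edge AOV on the new format = 2·arctan(6.17 / (2 × 1.9165)) = 2·arctan(1.60969) ≈ 116.2999°.

116.300°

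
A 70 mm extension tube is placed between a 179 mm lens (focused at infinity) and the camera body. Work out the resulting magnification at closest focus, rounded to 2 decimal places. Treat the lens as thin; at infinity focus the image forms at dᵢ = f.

0.39×

The tube moves the image plane from f to f + e, so dᵢ = 179 + 70 = 249 mm. Focus is achieved when 1/f = 1/dₒ + 1/dᵢ, giving dₒ = 1/(1/f − 1/(f+e)).
Magnification m = dᵢ/dₒ = (f+e)·(1/f − 1/(f+e)) = e/f = 70/179 ≈ 0.3911.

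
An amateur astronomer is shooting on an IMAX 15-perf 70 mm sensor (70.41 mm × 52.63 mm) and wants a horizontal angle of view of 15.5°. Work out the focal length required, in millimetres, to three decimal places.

258.681 mm

From α = 2·arctan(w/2f) we get f = w / (2·tan(α/2)).
With w = 70.41 mm and α/2 = 7.75°, tan(α/2) ≈ 0.13609, so f ≈ 70.41 / 0.27219 ≈ 258.6814 mm.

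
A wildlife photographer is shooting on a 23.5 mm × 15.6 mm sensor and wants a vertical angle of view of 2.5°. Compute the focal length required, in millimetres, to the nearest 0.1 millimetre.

357.5 mm

From α = 2·arctan(h/2f) we get f = h / (2·tan(α/2)).
With h = 15.6 mm and α/2 = 1.25°, tan(α/2) ≈ 0.02182, so f ≈ 15.6 / 0.04364 ≈ 357.4689 mm.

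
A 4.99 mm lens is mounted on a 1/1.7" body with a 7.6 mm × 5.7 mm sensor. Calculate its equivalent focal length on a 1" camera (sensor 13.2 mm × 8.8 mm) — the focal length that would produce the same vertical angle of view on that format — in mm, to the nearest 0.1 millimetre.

7.7 mm

Equal angle of view means equal height/f ratio, so f₂ = f₁ · (height₂/height₁) = 4.99 × 8.8/5.7.
f₂ = 4.99 × 1.54386 ≈ 7.704 mm.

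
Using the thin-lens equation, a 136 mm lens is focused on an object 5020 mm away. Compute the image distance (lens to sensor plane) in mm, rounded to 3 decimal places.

1/dᵢ = 1/f − 1/dₒ = 1/136 − 1/5020 = 0.0071537 mm⁻¹.
dᵢ = 1/0.0071537 ≈ 139.7871 mm.

139.787 mm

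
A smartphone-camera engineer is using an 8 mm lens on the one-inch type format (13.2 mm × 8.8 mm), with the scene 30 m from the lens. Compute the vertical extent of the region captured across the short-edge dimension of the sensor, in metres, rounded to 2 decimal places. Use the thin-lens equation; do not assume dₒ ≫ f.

dₒ: 30 m = 30000 mm.
Similar triangles through the lens centre give W/dₒ = h/dᵢ; with 1/f = 1/dₒ + 1/dᵢ this gives W = h·(dₒ − f)/f.
W = 8.8 mm × (30000 − 8) / 8 = 8.8 × 3749.0000 ≈ 32991.200 mm = 32.9912 m.

32.99 m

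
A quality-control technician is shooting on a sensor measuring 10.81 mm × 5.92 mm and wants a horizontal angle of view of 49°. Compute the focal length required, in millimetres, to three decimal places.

From α = 2·arctan(w/2f) we get f = w / (2·tan(α/2)).
With w = 10.81 mm and α/2 = 24.5°, tan(α/2) ≈ 0.45573, so f ≈ 10.81 / 0.91145 ≈ 11.8602 mm.

11.860 mm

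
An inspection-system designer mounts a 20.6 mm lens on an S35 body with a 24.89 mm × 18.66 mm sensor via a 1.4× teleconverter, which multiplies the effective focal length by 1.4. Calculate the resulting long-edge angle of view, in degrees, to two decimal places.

Effective focal length f = 20.6 × 1.4 = 28.84 mm.
α = 2·arctan(24.89 / (2 × 28.84)) = 2·arctan(0.43152) ≈ 46.6822°.

46.68°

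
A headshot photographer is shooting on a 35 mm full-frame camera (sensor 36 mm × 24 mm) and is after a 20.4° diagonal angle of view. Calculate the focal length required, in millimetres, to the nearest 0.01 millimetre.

120.23 mm

Sensor diagonal = √(36² + 24²) = √1872.0000 ≈ 43.2666 mm.
From α = 2·arctan(d/2f) we get f = d / (2·tan(α/2)).
With d = 43.2666 mm and α/2 = 10.2°, tan(α/2) ≈ 0.17993, so f ≈ 43.2666 / 0.35986 ≈ 120.2329 mm.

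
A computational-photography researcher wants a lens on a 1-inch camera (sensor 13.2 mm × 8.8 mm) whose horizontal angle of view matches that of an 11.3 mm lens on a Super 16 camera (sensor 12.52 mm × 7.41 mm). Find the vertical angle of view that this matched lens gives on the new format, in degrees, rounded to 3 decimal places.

Equal horizontal AOV ⇒ f₂ = f₁ · 13.2/12.52 = 11.3 × 1.05431 ≈ 11.9137 mm.
Vertical AOV on the new format = 2·arctan(8.8 / (2 × 11.9137)) = 2·arctan(0.36932) ≈ 40.5405°.

40.541°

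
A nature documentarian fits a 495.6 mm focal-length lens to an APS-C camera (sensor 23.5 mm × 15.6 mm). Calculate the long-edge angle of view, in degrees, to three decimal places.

2.716°

Angle of view α = 2·arctan(w/2f) with w = 23.5 mm and f = 495.6 mm.
w/2f = 0.02371; arctan(0.02371) ≈ 1.3582°, so α ≈ 2.7163°.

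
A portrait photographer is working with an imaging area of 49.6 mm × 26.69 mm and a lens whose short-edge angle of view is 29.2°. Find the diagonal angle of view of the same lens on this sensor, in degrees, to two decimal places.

57.60°

From the short-edge AOV: f = 26.69 / (2·tan(14.6°)) = 26.69 / 0.52096 ≈ 51.2322 mm.
Sensor diagonal = √(49.6² + 26.69²) = √3172.5161 ≈ 56.3251 mm.
Diagonal AOV = 2·arctan(56.3251 / (2 × 51.2322)) = 2·arctan(0.54970) ≈ 57.5955°.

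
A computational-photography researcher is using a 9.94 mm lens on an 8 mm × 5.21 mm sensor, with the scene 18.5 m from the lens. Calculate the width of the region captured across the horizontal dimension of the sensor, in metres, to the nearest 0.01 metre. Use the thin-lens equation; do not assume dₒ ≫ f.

14.88 m

dₒ: 18.5 m = 18500 mm.
Similar triangles through the lens centre give W/dₒ = w/dᵢ; with 1/f = 1/dₒ + 1/dᵢ this gives W = w·(dₒ − f)/f.
W = 8 mm × (18500 − 9.94) / 9.94 = 8 × 1860.1670 ≈ 14881.336 mm = 14.8813 m.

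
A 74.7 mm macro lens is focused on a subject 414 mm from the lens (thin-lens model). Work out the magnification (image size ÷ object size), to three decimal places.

0.220×

Thin lens: 1/f = 1/dₒ + 1/dᵢ → 1/dᵢ = 1/74.7 − 1/414 = 0.0109714 mm⁻¹, so dᵢ ≈ 91.1459 mm.
Magnification m = dᵢ/dₒ = 91.1459/414 ≈ 0.22016.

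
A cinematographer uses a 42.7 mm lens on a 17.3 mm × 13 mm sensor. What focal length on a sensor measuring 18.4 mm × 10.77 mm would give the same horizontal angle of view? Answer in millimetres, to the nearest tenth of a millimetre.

Equal angle of view means equal width/f ratio, so f₂ = f₁ · (width₂/width₁) = 42.7 × 18.4/17.3.
f₂ = 42.7 × 1.06358 ≈ 45.415 mm.

45.4 mm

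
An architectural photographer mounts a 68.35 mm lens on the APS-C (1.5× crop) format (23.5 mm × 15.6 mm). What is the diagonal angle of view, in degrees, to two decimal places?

Sensor diagonal = √(23.5² + 15.6²) = √795.6100 ≈ 28.2066 mm.
Angle of view α = 2·arctan(d/2f) with d = 28.2066 mm and f = 68.35 mm.
d/2f = 0.20634; arctan(0.20634) ≈ 11.6587°, so α ≈ 23.3175°.

23.32°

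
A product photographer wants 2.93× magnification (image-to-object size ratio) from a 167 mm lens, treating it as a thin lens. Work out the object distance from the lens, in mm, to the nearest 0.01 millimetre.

224.00 mm

With m = dᵢ/dₒ and 1/f = 1/dₒ + 1/dᵢ, substituting dᵢ = m·dₒ gives 1/f = (1 + 1/m)/dₒ, hence dₒ = f·(1 + 1/m).
dₒ = 167 × (1 + 1/2.93) = 167 × 1.34130 ≈ 223.997 mm.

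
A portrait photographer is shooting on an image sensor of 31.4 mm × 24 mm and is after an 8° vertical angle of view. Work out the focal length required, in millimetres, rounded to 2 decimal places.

171.61 mm

From α = 2·arctan(h/2f) we get f = h / (2·tan(α/2)).
With h = 24 mm and α/2 = 4°, tan(α/2) ≈ 0.06993, so f ≈ 24 / 0.13985 ≈ 171.6080 mm.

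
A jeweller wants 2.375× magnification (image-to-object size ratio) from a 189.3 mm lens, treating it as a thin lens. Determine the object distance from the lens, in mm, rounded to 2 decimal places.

269.01 mm

With m = dᵢ/dₒ and 1/f = 1/dₒ + 1/dᵢ, substituting dᵢ = m·dₒ gives 1/f = (1 + 1/m)/dₒ, hence dₒ = f·(1 + 1/m).
dₒ = 189.3 × (1 + 1/2.375) = 189.3 × 1.42105 ≈ 269.005 mm.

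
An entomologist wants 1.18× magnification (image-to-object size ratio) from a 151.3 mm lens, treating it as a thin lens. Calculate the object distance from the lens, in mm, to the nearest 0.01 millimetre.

279.52 mm

With m = dᵢ/dₒ and 1/f = 1/dₒ + 1/dᵢ, substituting dᵢ = m·dₒ gives 1/f = (1 + 1/m)/dₒ, hence dₒ = f·(1 + 1/m).
dₒ = 151.3 × (1 + 1/1.18) = 151.3 × 1.84746 ≈ 279.520 mm.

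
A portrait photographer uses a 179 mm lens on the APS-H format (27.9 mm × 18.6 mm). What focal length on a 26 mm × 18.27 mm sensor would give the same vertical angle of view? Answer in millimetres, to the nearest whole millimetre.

Equal angle of view means equal height/f ratio, so f₂ = f₁ · (height₂/height₁) = 179 × 18.27/18.6.
f₂ = 179 × 0.98226 ≈ 175.824 mm.

176 mm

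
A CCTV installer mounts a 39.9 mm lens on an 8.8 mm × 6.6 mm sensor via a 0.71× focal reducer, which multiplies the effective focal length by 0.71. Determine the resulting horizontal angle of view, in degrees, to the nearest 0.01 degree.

17.66°

Effective focal length f = 39.9 × 0.71 = 28.329 mm.
α = 2·arctan(8.8 / (2 × 28.329)) = 2·arctan(0.15532) ≈ 17.6570°.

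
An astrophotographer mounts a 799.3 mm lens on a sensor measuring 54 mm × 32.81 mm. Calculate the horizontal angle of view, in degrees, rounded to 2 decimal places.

3.87°

Angle of view α = 2·arctan(w/2f) with w = 54 mm and f = 799.3 mm.
w/2f = 0.03378; arctan(0.03378) ≈ 1.9347°, so α ≈ 3.8694°.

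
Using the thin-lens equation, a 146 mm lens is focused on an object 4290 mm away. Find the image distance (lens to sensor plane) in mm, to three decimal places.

1/dᵢ = 1/f − 1/dₒ = 1/146 − 1/4290 = 0.0066162 mm⁻¹.
dᵢ = 1/0.0066162 ≈ 151.1438 mm.

151.144 mm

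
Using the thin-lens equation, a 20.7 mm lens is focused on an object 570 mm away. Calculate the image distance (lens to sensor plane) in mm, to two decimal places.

21.48 mm

1/dᵢ = 1/f − 1/dₒ = 1/20.7 − 1/570 = 0.0465548 mm⁻¹.
dᵢ = 1/0.0465548 ≈ 21.4801 mm.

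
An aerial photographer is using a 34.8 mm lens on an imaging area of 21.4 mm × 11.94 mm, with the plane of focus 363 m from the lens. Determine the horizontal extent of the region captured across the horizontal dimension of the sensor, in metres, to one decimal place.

223.2 m

dₒ: 363 m = 363000 mm.
Similar triangles through the lens centre give W/dₒ = w/dᵢ; with 1/f = 1/dₒ + 1/dᵢ this gives W = w·(dₒ − f)/f.
W = 21.4 mm × (363000 − 34.8) / 34.8 = 21.4 × 10430.0345 ≈ 223202.738 mm = 223.203 m.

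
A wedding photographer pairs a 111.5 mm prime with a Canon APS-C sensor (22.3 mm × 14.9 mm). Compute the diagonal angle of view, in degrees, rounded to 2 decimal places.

Sensor diagonal = √(22.3² + 14.9²) = √719.3000 ≈ 26.8198 mm.
Angle of view α = 2·arctan(d/2f) with d = 26.8198 mm and f = 111.5 mm.
d/2f = 0.12027; arctan(0.12027) ≈ 6.8579°, so α ≈ 13.7158°.

13.72°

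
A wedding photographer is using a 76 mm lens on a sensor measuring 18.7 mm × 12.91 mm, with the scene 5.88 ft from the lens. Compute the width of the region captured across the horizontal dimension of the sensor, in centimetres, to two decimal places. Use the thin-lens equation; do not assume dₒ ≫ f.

42.23 cm

dₒ: 5.88 ft × 304.8 mm/ft = 1792.22 mm.
Similar triangles through the lens centre give W/dₒ = w/dᵢ; with 1/f = 1/dₒ + 1/dᵢ this gives W = w·(dₒ − f)/f.
W = 18.7 mm × (1792.22 − 76) / 76 = 18.7 × 22.5819 ≈ 422.281 mm = 42.2281 cm.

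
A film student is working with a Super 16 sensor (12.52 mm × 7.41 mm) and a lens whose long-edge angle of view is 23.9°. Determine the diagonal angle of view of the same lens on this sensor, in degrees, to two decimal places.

27.63°

From the long-edge AOV: f = 12.52 / (2·tan(11.95°)) = 12.52 / 0.42329 ≈ 29.5779 mm.
Sensor diagonal = √(12.52² + 7.41²) = √211.6585 ≈ 14.5485 mm.
Diagonal AOV = 2·arctan(14.5485 / (2 × 29.5779)) = 2·arctan(0.24594) ≈ 27.6337°.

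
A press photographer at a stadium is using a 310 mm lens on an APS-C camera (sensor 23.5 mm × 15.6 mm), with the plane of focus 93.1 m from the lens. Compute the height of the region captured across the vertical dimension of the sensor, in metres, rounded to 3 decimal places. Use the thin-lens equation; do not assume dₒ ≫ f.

4.669 m

dₒ: 93.1 m = 93100 mm.
Similar triangles through the lens centre give W/dₒ = h/dᵢ; with 1/f = 1/dₒ + 1/dᵢ this gives W = h·(dₒ − f)/f.
W = 15.6 mm × (93100 − 310) / 310 = 15.6 × 299.3226 ≈ 4669.432 mm = 4.66943 m.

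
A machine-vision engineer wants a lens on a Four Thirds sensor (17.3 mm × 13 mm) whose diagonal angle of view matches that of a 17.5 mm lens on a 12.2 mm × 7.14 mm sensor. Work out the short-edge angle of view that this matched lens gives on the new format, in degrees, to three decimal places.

Sensor diagonal = √(12.2² + 7.14²) = √199.8196 ≈ 14.1358 mm.
Sensor diagonal = √(17.3² + 13²) = √468.2900 ≈ 21.6400 mm.
Equal diagonal AOV ⇒ f₂ = f₁ · 21.6400/14.1358 = 17.5 × 1.53087 ≈ 26.7902 mm.
Short-edge AOV on the new format = 2·arctan(13 / (2 × 26.7902)) = 2·arctan(0.24263) ≈ 27.2758°.

27.276°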